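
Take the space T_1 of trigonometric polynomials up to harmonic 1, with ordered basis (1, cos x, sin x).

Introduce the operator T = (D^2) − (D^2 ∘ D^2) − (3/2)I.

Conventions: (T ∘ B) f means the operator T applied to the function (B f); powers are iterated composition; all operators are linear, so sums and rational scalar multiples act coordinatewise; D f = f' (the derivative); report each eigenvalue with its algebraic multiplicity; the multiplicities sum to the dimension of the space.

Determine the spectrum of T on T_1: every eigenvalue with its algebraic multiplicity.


λ = -7/2 (multiplicity 2), λ = -3/2 (multiplicity 1)

image of 1: -3/2
image of cos x: -(7/2)cos x
image of sin x: -(7/2)sin x
the matrix is diagonal; its diagonal is (-3/2, -7/2, -7/2)
for a triangular matrix the eigenvalues are the diagonal entries, with algebraic multiplicity their repetition count


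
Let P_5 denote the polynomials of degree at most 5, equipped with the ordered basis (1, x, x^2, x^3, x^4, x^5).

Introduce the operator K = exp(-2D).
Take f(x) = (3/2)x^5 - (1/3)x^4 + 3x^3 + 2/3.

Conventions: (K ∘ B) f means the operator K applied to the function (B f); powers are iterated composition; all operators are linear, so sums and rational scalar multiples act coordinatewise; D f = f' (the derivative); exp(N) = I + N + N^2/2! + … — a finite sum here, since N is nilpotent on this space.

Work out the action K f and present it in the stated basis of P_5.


g(x) = (3/2)x^5 - (46/3)x^4 + (197/3)x^3 - 146x^2 + (500/3)x - 230/3

order-1 term: -15x^4 + (8/3)x^3 - 18x^2
order-2 term: 60x^3 - 8x^2 + 36x
order-3 term: -120x^2 + (32/3)x - 24
order-4 term: 120x - 16/3
order-5 term: -48
the series for exp(-2D) f terminates at order 5
exp(-2D) f = (3/2)x^5 - (46/3)x^4 + (197/3)x^3 - 146x^2 + (500/3)x - 230/3


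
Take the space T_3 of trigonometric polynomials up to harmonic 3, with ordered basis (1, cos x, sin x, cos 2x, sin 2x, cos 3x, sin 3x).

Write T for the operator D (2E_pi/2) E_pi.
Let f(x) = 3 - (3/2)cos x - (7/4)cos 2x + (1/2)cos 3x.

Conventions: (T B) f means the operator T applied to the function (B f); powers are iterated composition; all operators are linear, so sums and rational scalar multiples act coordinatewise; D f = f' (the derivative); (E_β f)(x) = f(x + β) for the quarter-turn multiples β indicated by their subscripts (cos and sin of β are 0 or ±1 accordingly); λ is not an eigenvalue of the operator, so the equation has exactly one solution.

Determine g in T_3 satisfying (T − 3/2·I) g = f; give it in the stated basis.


write g with unknown coordinates in the stated basis and equate coefficients in (T − 3/2·I) g = f
solving from the highest basis element down gives g = -2 - 3cos x + (21/146)cos 2x + (28/73)sin 2x - (1/15)cos 3x
check: T g = -6cos x - (112/73)cos 2x + (42/73)sin 2x + (2/5)cos 3x
so T g − 3/2·g = 3 - (3/2)cos x - (7/4)cos 2x + (1/2)cos 3x = f ✓

the result is g(x) = -2 - 3cos x + (21/146)cos 2x + (28/73)sin 2x - (1/15)cos 3x


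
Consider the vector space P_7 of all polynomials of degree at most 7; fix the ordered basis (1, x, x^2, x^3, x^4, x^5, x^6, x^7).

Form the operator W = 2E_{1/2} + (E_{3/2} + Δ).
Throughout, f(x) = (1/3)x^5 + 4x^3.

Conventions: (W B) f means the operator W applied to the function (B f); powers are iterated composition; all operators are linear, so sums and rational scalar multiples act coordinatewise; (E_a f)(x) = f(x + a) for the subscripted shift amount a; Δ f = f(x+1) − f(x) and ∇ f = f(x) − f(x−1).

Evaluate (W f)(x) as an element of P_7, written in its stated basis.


the result is g(x) = x^5 + (35/6)x^4 + (49/2)x^3 + (689/12)x^2 + (885/16)x + 2053/96

E_{1/2} f = (1/3)x^5 + (5/6)x^4 + (29/6)x^3 + (77/12)x^2 + (149/48)x + 49/96
(2E_{1/2}) f = (2/3)x^5 + (5/3)x^4 + (29/3)x^3 + (77/6)x^2 + (149/24)x + 49/48
E_{3/2} f = (1/3)x^5 + (5/2)x^4 + (23/2)x^3 + (117/4)x^2 + (567/16)x + 513/32
Δ f = (5/3)x^4 + (10/3)x^3 + (46/3)x^2 + (41/3)x + 13/3
(E_{3/2} + Δ) f = (1/3)x^5 + (25/6)x^4 + (89/6)x^3 + (535/12)x^2 + (2357/48)x + 1955/96
(2E_{1/2} + (E_{3/2} + Δ)) f = x^5 + (35/6)x^4 + (49/2)x^3 + (689/12)x^2 + (885/16)x + 2053/96


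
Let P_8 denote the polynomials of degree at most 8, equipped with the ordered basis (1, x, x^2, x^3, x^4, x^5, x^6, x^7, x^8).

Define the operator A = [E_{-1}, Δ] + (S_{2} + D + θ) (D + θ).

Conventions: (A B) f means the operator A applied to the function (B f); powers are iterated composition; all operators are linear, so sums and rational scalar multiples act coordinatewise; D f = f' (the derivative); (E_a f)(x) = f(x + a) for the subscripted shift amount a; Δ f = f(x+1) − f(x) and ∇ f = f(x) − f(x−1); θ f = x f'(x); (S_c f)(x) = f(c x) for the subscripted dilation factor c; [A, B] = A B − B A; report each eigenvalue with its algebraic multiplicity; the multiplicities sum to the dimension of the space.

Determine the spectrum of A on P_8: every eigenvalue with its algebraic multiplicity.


λ = 0 (multiplicity 1), λ = 3 (multiplicity 1), λ = 12 (multiplicity 1), λ = 33 (multiplicity 1), λ = 80 (multiplicity 1), λ = 185 (multiplicity 1), λ = 420 (multiplicity 1), λ = 945 (multiplicity 1), λ = 2112 (multiplicity 1)

image of 1: 0
image of x: 3x + 2
image of x^2: 12x^2 + 10x + 2
image of x^3: 33x^3 + 27x^2 + 6x
image of x^4: 80x^4 + 60x^3 + 12x^2
image of x^5: 185x^5 + 125x^4 + 20x^3
image of x^6: 420x^6 + 258x^5 + 30x^4
image of x^7: 945x^7 + 539x^6 + 42x^5
image of x^8: 2112x^8 + 1144x^7 + 56x^6
the matrix is upper triangular; its diagonal is (0, 3, 12, 33, 80, 185, 420, 945, 2112)
for a triangular matrix the eigenvalues are the diagonal entries, with algebraic multiplicity their repetition count


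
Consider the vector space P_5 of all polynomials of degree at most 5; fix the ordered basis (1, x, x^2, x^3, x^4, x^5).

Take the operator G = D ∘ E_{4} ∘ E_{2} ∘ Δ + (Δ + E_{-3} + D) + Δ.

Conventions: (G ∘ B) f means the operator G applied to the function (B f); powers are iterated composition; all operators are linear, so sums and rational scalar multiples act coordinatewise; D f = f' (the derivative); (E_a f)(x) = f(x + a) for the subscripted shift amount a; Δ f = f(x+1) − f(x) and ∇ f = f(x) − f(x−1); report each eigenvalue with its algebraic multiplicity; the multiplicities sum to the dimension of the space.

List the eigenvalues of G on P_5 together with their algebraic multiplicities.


λ = 1 (multiplicity 6)

image of 1: 1
image of x: x
image of x^2: x^2 + 13
image of x^3: x^3 + 39x + 14
image of x^4: x^4 + 78x^2 + 56x + 591
image of x^5: x^5 + 130x^3 + 140x^2 + 2955x + 5284
the matrix is upper triangular; its diagonal is (1, 1, 1, 1, 1, 1)
for a triangular matrix the eigenvalues are the diagonal entries, with algebraic multiplicity their repetition count


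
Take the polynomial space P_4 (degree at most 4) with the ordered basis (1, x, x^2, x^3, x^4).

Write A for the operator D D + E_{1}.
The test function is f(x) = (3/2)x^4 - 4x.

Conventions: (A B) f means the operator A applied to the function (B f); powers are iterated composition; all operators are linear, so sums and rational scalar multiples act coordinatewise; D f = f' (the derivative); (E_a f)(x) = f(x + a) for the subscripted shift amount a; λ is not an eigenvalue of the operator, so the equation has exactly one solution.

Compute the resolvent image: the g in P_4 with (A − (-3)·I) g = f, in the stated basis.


write g with unknown coordinates in the stated basis and equate coefficients in (A − (-3)·I) g = f
solving from the highest basis element down gives g = (3/8)x^4 - (3/8)x^3 - (45/32)x^2 + (11/64)x + 259/256
check: A g = (3/8)x^4 + (9/8)x^3 + (135/32)x^2 - (289/64)x - 777/256
so A g − (-3)·g = (3/2)x^4 - 4x = f ✓

the result is g(x) = (3/8)x^4 - (3/8)x^3 - (45/32)x^2 + (11/64)x + 259/256


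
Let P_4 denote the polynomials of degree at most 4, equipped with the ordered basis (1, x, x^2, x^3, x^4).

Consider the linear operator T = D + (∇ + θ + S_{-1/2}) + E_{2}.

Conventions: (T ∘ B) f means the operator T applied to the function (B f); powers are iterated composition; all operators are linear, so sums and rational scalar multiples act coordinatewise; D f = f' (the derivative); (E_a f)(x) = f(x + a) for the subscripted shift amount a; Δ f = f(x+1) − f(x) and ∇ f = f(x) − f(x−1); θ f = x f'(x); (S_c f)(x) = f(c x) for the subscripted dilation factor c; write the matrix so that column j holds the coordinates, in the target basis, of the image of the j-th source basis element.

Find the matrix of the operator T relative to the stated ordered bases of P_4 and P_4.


the matrix is [[2, 4, 3, 9, 15]; [0, 3/2, 8, 9, 36]; [0, 0, 13/4, 12, 18]; [0, 0, 0, 31/8, 16]; [0, 0, 0, 0, 81/16]] (rows listed top to bottom)

image of 1: 2
image of x: (3/2)x + 4
image of x^2: (13/4)x^2 + 8x + 3
image of x^3: (31/8)x^3 + 12x^2 + 9x + 9
image of x^4: (81/16)x^4 + 16x^3 + 18x^2 + 36x + 15
each image's coordinates form column j of the matrix


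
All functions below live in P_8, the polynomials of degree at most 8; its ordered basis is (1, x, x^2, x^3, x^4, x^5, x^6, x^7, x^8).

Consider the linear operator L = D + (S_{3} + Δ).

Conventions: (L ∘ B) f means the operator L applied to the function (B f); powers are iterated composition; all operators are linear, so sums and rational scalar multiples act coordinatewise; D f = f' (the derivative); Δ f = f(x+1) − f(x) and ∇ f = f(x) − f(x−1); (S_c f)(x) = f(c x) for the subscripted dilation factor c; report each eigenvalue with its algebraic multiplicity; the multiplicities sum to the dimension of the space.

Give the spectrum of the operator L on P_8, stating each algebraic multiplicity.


λ = 1 (multiplicity 1), λ = 3 (multiplicity 1), λ = 9 (multiplicity 1), λ = 27 (multiplicity 1), λ = 81 (multiplicity 1), λ = 243 (multiplicity 1), λ = 729 (multiplicity 1), λ = 2187 (multiplicity 1), λ = 6561 (multiplicity 1)

image of 1: 1
image of x: 3x + 2
image of x^2: 9x^2 + 4x + 1
image of x^3: 27x^3 + 6x^2 + 3x + 1
image of x^4: 81x^4 + 8x^3 + 6x^2 + 4x + 1
image of x^5: 243x^5 + 10x^4 + 10x^3 + 10x^2 + 5x + 1
image of x^6: 729x^6 + 12x^5 + 15x^4 + 20x^3 + 15x^2 + 6x + 1
image of x^7: 2187x^7 + 14x^6 + 21x^5 + 35x^4 + 35x^3 + 21x^2 + 7x + 1
image of x^8: 6561x^8 + 16x^7 + 28x^6 + 56x^5 + 70x^4 + 56x^3 + 28x^2 + 8x + 1
the matrix is upper triangular; its diagonal is (1, 3, 9, 27, 81, 243, 729, 2187, 6561)
for a triangular matrix the eigenvalues are the diagonal entries, with algebraic multiplicity their repetition count


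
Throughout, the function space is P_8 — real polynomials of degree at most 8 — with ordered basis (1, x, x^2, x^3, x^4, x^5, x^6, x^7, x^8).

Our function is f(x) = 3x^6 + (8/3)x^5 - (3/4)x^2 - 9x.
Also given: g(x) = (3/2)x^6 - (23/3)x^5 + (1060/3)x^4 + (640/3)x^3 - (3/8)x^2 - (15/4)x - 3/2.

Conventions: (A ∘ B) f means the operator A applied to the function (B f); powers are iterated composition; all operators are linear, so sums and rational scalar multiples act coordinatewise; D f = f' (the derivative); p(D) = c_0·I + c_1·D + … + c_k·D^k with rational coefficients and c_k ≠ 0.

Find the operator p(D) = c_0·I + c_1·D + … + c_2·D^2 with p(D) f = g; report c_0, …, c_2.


p(D) = (1/2)·I − (1/2)·D + 4·D^2, i.e. c_0 = 1/2, c_1 = -1/2, c_2 = 4

D^0 f = 3x^6 + (8/3)x^5 - (3/4)x^2 - 9x
D^1 f = 18x^5 + (40/3)x^4 - (3/2)x - 9
D^2 f = 90x^4 + (160/3)x^3 - 3/2
matching coefficients of g against c_0 f + c_1 Df + … from the top degree down determines the c_i
solution: c_0 = 1/2, c_1 = -1/2, c_2 = 4


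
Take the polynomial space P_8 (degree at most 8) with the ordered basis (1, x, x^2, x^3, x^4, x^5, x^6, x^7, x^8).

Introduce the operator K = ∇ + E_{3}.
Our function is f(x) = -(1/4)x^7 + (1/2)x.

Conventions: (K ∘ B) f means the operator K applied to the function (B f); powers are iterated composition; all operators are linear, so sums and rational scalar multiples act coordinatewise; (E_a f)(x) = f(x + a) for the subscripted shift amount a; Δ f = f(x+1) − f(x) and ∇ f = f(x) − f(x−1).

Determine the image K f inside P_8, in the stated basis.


the image equals g(x) = -(1/4)x^7 - 7x^6 - 42x^5 - 245x^4 - 700x^3 - 1281x^2 - (2547/2)x - 545

∇ f = -(7/4)x^6 + (21/4)x^5 - (35/4)x^4 + (35/4)x^3 - (21/4)x^2 + (7/4)x + 1/4
E_{3} f = -(1/4)x^7 - (21/4)x^6 - (189/4)x^5 - (945/4)x^4 - (2835/4)x^3 - (5103/4)x^2 - (5101/4)x - 2181/4
(∇ + E_{3}) f = -(1/4)x^7 - 7x^6 - 42x^5 - 245x^4 - 700x^3 - 1281x^2 - (2547/2)x - 545


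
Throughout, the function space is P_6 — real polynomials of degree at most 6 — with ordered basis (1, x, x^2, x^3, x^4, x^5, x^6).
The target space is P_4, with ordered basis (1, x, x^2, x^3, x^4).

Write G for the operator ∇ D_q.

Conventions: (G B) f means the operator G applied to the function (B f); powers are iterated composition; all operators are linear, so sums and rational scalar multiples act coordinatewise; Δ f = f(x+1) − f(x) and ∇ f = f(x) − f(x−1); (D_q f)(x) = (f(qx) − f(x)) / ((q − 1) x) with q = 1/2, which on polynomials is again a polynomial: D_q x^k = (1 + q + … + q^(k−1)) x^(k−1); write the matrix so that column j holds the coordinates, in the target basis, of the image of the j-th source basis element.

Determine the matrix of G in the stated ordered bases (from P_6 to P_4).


the matrix is [[0, 0, 3/2, -7/4, 15/8, -31/16, 63/32]; [0, 0, 0, 7/2, -45/8, 31/4, -315/32]; [0, 0, 0, 0, 45/8, -93/8, 315/16]; [0, 0, 0, 0, 0, 31/4, -315/16]; [0, 0, 0, 0, 0, 0, 315/32]] (rows listed top to bottom)

image of 1: 0
image of x: 0
image of x^2: 3/2
image of x^3: (7/2)x - 7/4
image of x^4: (45/8)x^2 - (45/8)x + 15/8
image of x^5: (31/4)x^3 - (93/8)x^2 + (31/4)x - 31/16
image of x^6: (315/32)x^4 - (315/16)x^3 + (315/16)x^2 - (315/32)x + 63/32
each image's coordinates form column j of the matrix


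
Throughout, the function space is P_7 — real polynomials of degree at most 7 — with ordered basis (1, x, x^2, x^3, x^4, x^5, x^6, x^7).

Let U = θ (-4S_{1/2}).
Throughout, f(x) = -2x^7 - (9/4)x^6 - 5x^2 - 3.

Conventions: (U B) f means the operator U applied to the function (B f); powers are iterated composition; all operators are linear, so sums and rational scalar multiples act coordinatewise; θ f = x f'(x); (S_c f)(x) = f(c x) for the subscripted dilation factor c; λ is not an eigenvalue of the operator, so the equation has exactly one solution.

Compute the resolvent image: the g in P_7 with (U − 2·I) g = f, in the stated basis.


g(x) = (64/71)x^7 + (18/19)x^6 + (5/4)x^2 + 3/2

write g with unknown coordinates in the stated basis and equate coefficients in (U − 2·I) g = f
solving from the highest basis element down gives g = (64/71)x^7 + (18/19)x^6 + (5/4)x^2 + 3/2
check: U g = -(14/71)x^7 - (27/76)x^6 - (5/2)x^2
so U g − 2·g = -2x^7 - (9/4)x^6 - 5x^2 - 3 = f ✓


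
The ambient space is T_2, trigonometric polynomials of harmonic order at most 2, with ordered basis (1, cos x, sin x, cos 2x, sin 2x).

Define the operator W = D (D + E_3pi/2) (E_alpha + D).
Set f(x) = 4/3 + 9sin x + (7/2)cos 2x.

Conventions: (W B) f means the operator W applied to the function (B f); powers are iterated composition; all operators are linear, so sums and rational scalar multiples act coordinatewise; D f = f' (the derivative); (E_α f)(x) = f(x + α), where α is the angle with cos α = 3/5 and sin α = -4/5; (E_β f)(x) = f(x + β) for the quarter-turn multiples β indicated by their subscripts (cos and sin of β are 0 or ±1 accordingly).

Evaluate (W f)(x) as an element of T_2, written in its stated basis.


the image equals g(x) = (56/5)cos 2x + (63/5)sin 2x

E_alpha f = 4/3 - (36/5)cos x + (27/5)sin x - (49/50)cos 2x + (84/25)sin 2x
D f = 9cos x - 7sin 2x
(E_alpha + D) f = 4/3 + (9/5)cos x + (27/5)sin x - (49/50)cos 2x - (91/25)sin 2x
D (E_alpha + D) f = (27/5)cos x - (9/5)sin x - (182/25)cos 2x + (49/25)sin 2x
E_3pi/2 (E_alpha + D) f = 4/3 - (27/5)cos x + (9/5)sin x + (49/50)cos 2x + (91/25)sin 2x
(D + E_3pi/2) (E_alpha + D) f = 4/3 - (63/10)cos 2x + (28/5)sin 2x
D (D + E_3pi/2) (E_alpha + D) f = (56/5)cos 2x + (63/5)sin 2x


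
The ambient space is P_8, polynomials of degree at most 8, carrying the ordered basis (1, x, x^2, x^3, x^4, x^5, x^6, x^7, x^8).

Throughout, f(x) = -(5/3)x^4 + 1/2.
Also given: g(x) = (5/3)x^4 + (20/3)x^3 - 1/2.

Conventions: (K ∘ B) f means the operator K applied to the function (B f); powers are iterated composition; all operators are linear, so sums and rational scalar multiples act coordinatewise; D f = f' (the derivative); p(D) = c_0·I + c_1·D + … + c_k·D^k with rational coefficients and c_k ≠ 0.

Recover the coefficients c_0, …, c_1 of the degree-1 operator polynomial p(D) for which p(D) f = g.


c_0 = -1, c_1 = -1

D^0 f = -(5/3)x^4 + 1/2
D^1 f = -(20/3)x^3
matching coefficients of g against c_0 f + c_1 Df + … from the top degree down determines the c_i
solution: c_0 = -1, c_1 = -1


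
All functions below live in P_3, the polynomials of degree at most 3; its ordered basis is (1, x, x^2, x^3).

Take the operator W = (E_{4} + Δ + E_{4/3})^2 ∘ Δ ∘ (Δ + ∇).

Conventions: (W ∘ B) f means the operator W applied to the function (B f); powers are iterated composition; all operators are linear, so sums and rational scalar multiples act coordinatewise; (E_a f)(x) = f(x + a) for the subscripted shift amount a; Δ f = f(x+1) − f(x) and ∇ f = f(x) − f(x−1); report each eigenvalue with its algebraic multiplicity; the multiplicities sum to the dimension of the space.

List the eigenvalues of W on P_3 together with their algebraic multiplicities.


image of 1: 0
image of x: 0
image of x^2: 16
image of x^3: 48x + 328
the matrix is upper triangular; its diagonal is (0, 0, 0, 0)
for a triangular matrix the eigenvalues are the diagonal entries, with algebraic multiplicity their repetition count

λ = 0 (multiplicity 4)


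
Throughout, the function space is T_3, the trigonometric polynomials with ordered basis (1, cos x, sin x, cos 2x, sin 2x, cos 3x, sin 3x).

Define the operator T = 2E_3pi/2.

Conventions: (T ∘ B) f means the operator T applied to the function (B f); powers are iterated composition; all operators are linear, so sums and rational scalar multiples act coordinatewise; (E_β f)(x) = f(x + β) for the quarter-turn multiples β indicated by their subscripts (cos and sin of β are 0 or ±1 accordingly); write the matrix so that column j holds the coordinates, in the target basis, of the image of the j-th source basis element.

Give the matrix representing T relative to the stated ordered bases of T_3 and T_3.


the matrix is [[2, 0, 0, 0, 0, 0, 0]; [0, 0, -2, 0, 0, 0, 0]; [0, 2, 0, 0, 0, 0, 0]; [0, 0, 0, -2, 0, 0, 0]; [0, 0, 0, 0, -2, 0, 0]; [0, 0, 0, 0, 0, 0, 2]; [0, 0, 0, 0, 0, -2, 0]] (rows listed top to bottom)

image of 1: 2
image of cos x: 2sin x
image of sin x: -2cos x
image of cos 2x: -2cos 2x
image of sin 2x: -2sin 2x
image of cos 3x: -2sin 3x
image of sin 3x: 2cos 3x
each image's coordinates form column j of the matrix


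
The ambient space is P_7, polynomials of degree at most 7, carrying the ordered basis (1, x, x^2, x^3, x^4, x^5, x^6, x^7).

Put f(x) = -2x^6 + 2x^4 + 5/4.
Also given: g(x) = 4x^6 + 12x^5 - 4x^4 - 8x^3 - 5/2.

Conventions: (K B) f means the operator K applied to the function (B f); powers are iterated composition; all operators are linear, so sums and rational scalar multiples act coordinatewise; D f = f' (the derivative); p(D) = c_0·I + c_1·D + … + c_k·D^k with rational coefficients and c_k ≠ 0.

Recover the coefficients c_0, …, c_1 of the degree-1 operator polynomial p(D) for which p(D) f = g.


D^0 f = -2x^6 + 2x^4 + 5/4
D^1 f = -12x^5 + 8x^3
matching coefficients of g against c_0 f + c_1 Df + … from the top degree down determines the c_i
solution: c_0 = -2, c_1 = -1

p(D) = -2·I − D, i.e. c_0 = -2, c_1 = -1


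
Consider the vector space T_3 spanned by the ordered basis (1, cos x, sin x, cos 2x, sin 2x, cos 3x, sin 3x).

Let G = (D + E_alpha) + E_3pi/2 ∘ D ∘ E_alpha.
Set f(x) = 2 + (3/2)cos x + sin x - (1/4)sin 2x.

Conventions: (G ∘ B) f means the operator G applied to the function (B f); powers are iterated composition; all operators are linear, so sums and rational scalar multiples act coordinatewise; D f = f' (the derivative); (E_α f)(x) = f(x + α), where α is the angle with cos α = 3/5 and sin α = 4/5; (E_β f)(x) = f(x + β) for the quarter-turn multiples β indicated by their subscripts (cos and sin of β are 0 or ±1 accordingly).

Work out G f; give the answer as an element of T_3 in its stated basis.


the result is g(x) = 2 + (22/5)cos x - (27/10)sin x - (22/25)cos 2x - (41/100)sin 2x

D f = cos x - (3/2)sin x - (1/2)cos 2x
E_alpha f = 2 + (17/10)cos x - (3/5)sin x - (6/25)cos 2x + (7/100)sin 2x
(D + E_alpha) f = 2 + (27/10)cos x - (21/10)sin x - (37/50)cos 2x + (7/100)sin 2x
E_alpha f = 2 + (17/10)cos x - (3/5)sin x - (6/25)cos 2x + (7/100)sin 2x
D E_alpha f = -(3/5)cos x - (17/10)sin x + (7/50)cos 2x + (12/25)sin 2x
E_3pi/2 D E_alpha f = (17/10)cos x - (3/5)sin x - (7/50)cos 2x - (12/25)sin 2x
((D + E_alpha) + E_3pi/2 ∘ D ∘ E_alpha) f = 2 + (22/5)cos x - (27/10)sin x - (22/25)cos 2x - (41/100)sin 2x


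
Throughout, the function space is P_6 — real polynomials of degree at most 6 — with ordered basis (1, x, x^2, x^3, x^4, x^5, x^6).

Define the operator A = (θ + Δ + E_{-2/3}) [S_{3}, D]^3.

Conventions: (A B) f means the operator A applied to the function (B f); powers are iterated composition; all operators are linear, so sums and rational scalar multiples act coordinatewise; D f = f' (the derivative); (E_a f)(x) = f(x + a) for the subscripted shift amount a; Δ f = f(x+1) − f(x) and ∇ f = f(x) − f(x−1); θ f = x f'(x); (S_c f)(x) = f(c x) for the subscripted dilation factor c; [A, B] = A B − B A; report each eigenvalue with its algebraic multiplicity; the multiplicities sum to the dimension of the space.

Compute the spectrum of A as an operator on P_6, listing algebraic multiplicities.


image of 1: 0
image of x: 0
image of x^2: 0
image of x^3: -1296
image of x^4: -279936x - 46656
image of x^5: -28343520x^2 - 6298560x - 13646880
image of x^6: -2040733440x^3 - 510183360x^2 - 2210794560x - 359017920
the matrix is upper triangular; its diagonal is (0, 0, 0, 0, 0, 0, 0)
for a triangular matrix the eigenvalues are the diagonal entries, with algebraic multiplicity their repetition count

λ = 0 (multiplicity 7)


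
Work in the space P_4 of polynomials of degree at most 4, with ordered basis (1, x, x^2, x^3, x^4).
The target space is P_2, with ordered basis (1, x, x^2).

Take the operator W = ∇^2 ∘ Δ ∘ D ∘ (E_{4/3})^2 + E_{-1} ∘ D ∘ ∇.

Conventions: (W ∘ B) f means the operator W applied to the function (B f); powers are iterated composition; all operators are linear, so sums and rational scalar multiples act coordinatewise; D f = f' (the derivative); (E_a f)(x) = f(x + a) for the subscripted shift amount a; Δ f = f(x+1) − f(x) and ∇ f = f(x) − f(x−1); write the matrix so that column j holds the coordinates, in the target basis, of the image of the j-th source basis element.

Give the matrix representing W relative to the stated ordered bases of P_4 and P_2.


image of 1: 0
image of x: 0
image of x^2: 2
image of x^3: 6x - 9
image of x^4: 12x^2 - 36x + 52
each image's coordinates form column j of the matrix

the matrix is [[0, 0, 2, -9, 52]; [0, 0, 0, 6, -36]; [0, 0, 0, 0, 12]] (rows listed top to bottom)


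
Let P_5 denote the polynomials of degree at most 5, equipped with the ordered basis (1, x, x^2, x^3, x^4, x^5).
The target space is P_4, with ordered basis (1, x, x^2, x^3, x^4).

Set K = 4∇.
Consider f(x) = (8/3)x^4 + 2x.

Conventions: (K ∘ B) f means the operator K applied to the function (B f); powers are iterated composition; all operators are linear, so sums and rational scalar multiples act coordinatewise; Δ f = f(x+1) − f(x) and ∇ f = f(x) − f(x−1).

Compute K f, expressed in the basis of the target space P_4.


∇ f = (32/3)x^3 - 16x^2 + (32/3)x - 2/3
(4∇) f = (128/3)x^3 - 64x^2 + (128/3)x - 8/3

the image equals g(x) = (128/3)x^3 - 64x^2 + (128/3)x - 8/3


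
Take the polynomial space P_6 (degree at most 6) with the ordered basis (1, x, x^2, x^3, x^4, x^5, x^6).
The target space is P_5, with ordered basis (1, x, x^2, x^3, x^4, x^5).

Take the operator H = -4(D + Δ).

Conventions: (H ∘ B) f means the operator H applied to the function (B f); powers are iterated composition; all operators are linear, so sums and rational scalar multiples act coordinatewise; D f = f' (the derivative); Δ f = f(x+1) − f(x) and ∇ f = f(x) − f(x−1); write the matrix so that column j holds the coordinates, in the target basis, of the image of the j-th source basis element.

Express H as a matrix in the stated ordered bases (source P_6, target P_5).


image of 1: 0
image of x: -8
image of x^2: -16x - 4
image of x^3: -24x^2 - 12x - 4
image of x^4: -32x^3 - 24x^2 - 16x - 4
image of x^5: -40x^4 - 40x^3 - 40x^2 - 20x - 4
image of x^6: -48x^5 - 60x^4 - 80x^3 - 60x^2 - 24x - 4
each image's coordinates form column j of the matrix

the matrix is [[0, -8, -4, -4, -4, -4, -4]; [0, 0, -16, -12, -16, -20, -24]; [0, 0, 0, -24, -24, -40, -60]; [0, 0, 0, 0, -32, -40, -80]; [0, 0, 0, 0, 0, -40, -60]; [0, 0, 0, 0, 0, 0, -48]] (rows listed top to bottom)


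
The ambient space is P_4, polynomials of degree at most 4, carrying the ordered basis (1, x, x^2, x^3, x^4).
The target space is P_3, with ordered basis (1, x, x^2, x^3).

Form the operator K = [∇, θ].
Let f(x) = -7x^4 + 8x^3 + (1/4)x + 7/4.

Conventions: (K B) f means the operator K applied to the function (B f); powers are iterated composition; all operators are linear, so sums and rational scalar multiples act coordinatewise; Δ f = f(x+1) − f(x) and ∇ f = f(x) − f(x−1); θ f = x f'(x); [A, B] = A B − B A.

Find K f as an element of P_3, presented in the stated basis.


θ f = -28x^4 + 24x^3 + (1/4)x
∇ θ f = -112x^3 + 240x^2 - 184x + 209/4
∇ f = -28x^3 + 66x^2 - 52x + 61/4
θ ∇ f = -84x^3 + 132x^2 - 52x
[∇, θ] f = -28x^3 + 108x^2 - 132x + 209/4

the result is g(x) = -28x^3 + 108x^2 - 132x + 209/4


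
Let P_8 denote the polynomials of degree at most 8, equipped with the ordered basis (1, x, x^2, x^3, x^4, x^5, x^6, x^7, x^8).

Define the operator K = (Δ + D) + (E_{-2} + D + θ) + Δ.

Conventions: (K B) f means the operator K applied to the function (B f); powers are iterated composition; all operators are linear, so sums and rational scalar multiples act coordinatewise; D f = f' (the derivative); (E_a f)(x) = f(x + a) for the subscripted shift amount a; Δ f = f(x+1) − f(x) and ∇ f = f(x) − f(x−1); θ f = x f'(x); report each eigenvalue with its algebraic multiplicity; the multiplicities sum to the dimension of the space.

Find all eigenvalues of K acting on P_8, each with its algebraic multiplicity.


λ = 1 (multiplicity 1), λ = 2 (multiplicity 1), λ = 3 (multiplicity 1), λ = 4 (multiplicity 1), λ = 5 (multiplicity 1), λ = 6 (multiplicity 1), λ = 7 (multiplicity 1), λ = 8 (multiplicity 1), λ = 9 (multiplicity 1)

image of 1: 1
image of x: 2x + 2
image of x^2: 3x^2 + 4x + 6
image of x^3: 4x^3 + 6x^2 + 18x - 6
image of x^4: 5x^4 + 8x^3 + 36x^2 - 24x + 18
image of x^5: 6x^5 + 10x^4 + 60x^3 - 60x^2 + 90x - 30
image of x^6: 7x^6 + 12x^5 + 90x^4 - 120x^3 + 270x^2 - 180x + 66
image of x^7: 8x^7 + 14x^6 + 126x^5 - 210x^4 + 630x^3 - 630x^2 + 462x - 126
image of x^8: 9x^8 + 16x^7 + 168x^6 - 336x^5 + 1260x^4 - 1680x^3 + 1848x^2 - 1008x + 258
the matrix is upper triangular; its diagonal is (1, 2, 3, 4, 5, 6, 7, 8, 9)
for a triangular matrix the eigenvalues are the diagonal entries, with algebraic multiplicity their repetition count


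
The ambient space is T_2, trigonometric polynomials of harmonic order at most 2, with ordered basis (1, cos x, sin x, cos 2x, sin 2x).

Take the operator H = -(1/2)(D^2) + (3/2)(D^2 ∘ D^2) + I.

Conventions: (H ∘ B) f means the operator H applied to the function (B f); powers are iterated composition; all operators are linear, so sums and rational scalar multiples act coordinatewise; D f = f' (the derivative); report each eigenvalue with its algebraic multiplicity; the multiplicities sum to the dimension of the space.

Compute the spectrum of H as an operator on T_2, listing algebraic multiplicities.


λ = 1 (multiplicity 1), λ = 3 (multiplicity 2), λ = 27 (multiplicity 2)

image of 1: 1
image of cos x: 3cos x
image of sin x: 3sin x
image of cos 2x: 27cos 2x
image of sin 2x: 27sin 2x
the matrix is diagonal; its diagonal is (1, 3, 3, 27, 27)
for a triangular matrix the eigenvalues are the diagonal entries, with algebraic multiplicity their repetition count


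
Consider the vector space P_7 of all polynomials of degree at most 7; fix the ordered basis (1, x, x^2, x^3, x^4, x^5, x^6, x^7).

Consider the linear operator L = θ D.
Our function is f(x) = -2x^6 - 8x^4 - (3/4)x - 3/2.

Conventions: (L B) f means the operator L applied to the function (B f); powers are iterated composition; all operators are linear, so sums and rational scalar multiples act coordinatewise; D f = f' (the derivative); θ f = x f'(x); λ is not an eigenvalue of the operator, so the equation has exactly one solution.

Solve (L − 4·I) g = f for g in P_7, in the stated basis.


the result is g(x) = (1/2)x^6 + (15/4)x^5 + (83/4)x^4 + (249/4)x^3 + (747/8)x^2 + (375/8)x + 3/8

write g with unknown coordinates in the stated basis and equate coefficients in (L − 4·I) g = f
solving from the highest basis element down gives g = (1/2)x^6 + (15/4)x^5 + (83/4)x^4 + (249/4)x^3 + (747/8)x^2 + (375/8)x + 3/8
check: L g = 15x^5 + 75x^4 + 249x^3 + (747/2)x^2 + (747/4)x
so L g − 4·g = -2x^6 - 8x^4 - (3/4)x - 3/2 = f ✓


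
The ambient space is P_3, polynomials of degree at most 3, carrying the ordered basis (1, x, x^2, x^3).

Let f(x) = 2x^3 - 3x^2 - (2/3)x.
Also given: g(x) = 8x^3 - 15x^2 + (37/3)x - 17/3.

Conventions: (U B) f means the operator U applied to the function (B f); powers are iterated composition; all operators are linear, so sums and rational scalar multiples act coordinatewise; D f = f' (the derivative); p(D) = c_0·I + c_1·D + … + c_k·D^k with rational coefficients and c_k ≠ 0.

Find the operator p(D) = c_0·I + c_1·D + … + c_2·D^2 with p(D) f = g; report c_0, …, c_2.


D^0 f = 2x^3 - 3x^2 - (2/3)x
D^1 f = 6x^2 - 6x - 2/3
D^2 f = 12x - 6
matching coefficients of g against c_0 f + c_1 Df + … from the top degree down determines the c_i
solution: c_0 = 4, c_1 = -1/2, c_2 = 1

p(D) = 4·I − (1/2)·D + D^2, i.e. c_0 = 4, c_1 = -1/2, c_2 = 1


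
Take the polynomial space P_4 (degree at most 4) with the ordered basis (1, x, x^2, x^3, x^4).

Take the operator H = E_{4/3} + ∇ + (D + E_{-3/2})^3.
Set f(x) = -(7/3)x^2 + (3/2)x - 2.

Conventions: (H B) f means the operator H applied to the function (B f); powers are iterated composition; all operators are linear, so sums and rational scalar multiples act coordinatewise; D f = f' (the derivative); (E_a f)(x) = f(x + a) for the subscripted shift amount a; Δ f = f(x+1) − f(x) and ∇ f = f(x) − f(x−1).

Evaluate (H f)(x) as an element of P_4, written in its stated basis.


E_{4/3} f = -(7/3)x^2 - (85/18)x - 112/27
∇ f = -(14/3)x + 23/6
D f = -(14/3)x + 3/2
E_{-3/2} f = -(7/3)x^2 + (17/2)x - 19/2
(D + E_{-3/2}) f = -(7/3)x^2 + (23/6)x - 8
D (D + E_{-3/2}) f = -(14/3)x + 23/6
E_{-3/2} (D + E_{-3/2}) f = -(7/3)x^2 + (65/6)x - 19
(D + E_{-3/2}) (D + E_{-3/2}) f = -(7/3)x^2 + (37/6)x - 91/6
D (D + E_{-3/2}) (D + E_{-3/2}) f = -(14/3)x + 37/6
E_{-3/2} (D + E_{-3/2}) (D + E_{-3/2}) f = -(7/3)x^2 + (79/6)x - 89/3
(D + E_{-3/2}) (D + E_{-3/2}) (D + E_{-3/2}) f = -(7/3)x^2 + (17/2)x - 47/2
(E_{4/3} + ∇ + (D + E_{-3/2})^3) f = -(14/3)x^2 - (8/9)x - 643/27

g(x) = -(14/3)x^2 - (8/9)x - 643/27


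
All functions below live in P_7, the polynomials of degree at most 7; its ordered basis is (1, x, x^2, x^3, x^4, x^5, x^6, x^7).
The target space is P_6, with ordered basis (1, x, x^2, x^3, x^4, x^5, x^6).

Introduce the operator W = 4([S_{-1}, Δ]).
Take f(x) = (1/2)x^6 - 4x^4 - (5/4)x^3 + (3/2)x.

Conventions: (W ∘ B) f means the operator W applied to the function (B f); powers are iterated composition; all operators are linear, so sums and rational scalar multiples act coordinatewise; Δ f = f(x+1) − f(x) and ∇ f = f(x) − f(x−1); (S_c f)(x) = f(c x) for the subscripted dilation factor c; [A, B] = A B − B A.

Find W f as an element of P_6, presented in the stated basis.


the image equals g(x) = -24x^5 + 48x^3 - 30x^2 + 104x + 2

Δ f = 3x^5 + (15/2)x^4 - 6x^3 - (81/4)x^2 - (67/4)x - 13/4
S_{-1} Δ f = -3x^5 + (15/2)x^4 + 6x^3 - (81/4)x^2 + (67/4)x - 13/4
S_{-1} f = (1/2)x^6 - 4x^4 + (5/4)x^3 - (3/2)x
Δ S_{-1} f = 3x^5 + (15/2)x^4 - 6x^3 - (51/4)x^2 - (37/4)x - 15/4
[S_{-1}, Δ] f = -6x^5 + 12x^3 - (15/2)x^2 + 26x + 1/2
(4([S_{-1}, Δ])) f = -24x^5 + 48x^3 - 30x^2 + 104x + 2


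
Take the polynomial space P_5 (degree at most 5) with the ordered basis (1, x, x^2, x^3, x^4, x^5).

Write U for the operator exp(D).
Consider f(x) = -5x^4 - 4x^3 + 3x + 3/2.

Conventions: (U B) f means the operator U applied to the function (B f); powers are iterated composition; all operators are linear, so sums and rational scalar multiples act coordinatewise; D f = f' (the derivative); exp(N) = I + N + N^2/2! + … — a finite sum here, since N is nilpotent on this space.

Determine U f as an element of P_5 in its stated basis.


g(x) = -5x^4 - 24x^3 - 42x^2 - 29x - 9/2

order-1 term: -20x^3 - 12x^2 + 3
order-2 term: -30x^2 - 12x
order-3 term: -20x - 4
order-4 term: -5
the series for exp(D) f terminates at order 4
exp(D) f = -5x^4 - 24x^3 - 42x^2 - 29x - 9/2


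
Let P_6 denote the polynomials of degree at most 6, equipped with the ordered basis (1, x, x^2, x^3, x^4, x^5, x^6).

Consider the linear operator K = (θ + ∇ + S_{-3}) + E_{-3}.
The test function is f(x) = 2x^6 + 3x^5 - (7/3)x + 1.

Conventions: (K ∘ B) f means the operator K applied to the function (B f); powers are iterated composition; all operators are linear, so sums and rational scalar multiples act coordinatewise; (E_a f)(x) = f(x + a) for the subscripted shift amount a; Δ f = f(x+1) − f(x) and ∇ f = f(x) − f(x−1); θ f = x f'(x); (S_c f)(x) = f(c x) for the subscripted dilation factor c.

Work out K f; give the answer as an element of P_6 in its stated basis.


g(x) = 1472x^6 - 735x^5 + 210x^4 - 800x^3 + 1620x^2 - (5105/3)x + 2210/3

θ f = 12x^6 + 15x^5 - (7/3)x
∇ f = 12x^5 - 15x^4 + 10x^3 - 3x - 4/3
S_{-3} f = 1458x^6 - 729x^5 + 7x + 1
(θ + ∇ + S_{-3}) f = 1470x^6 - 702x^5 - 15x^4 + 10x^3 + (5/3)x - 1/3
E_{-3} f = 2x^6 - 33x^5 + 225x^4 - 810x^3 + 1620x^2 - (5110/3)x + 737
((θ + ∇ + S_{-3}) + E_{-3}) f = 1472x^6 - 735x^5 + 210x^4 - 800x^3 + 1620x^2 - (5105/3)x + 2210/3


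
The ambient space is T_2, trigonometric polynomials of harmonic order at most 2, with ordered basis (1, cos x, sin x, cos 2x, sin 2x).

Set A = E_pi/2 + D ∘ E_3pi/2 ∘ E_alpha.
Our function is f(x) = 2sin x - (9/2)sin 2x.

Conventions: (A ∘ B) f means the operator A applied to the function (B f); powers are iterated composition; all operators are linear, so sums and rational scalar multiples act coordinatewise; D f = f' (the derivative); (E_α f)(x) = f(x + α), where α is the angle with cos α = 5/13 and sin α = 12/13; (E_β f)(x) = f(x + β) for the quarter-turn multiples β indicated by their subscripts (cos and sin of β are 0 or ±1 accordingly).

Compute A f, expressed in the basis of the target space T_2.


g(x) = (50/13)cos x + (10/13)sin x - (1071/169)cos 2x - (639/338)sin 2x

E_pi/2 f = 2cos x + (9/2)sin 2x
E_alpha f = (24/13)cos x + (10/13)sin x - (540/169)cos 2x + (1071/338)sin 2x
E_3pi/2 E_alpha f = -(10/13)cos x + (24/13)sin x + (540/169)cos 2x - (1071/338)sin 2x
D E_3pi/2 E_alpha f = (24/13)cos x + (10/13)sin x - (1071/169)cos 2x - (1080/169)sin 2x
(E_pi/2 + D ∘ E_3pi/2 ∘ E_alpha) f = (50/13)cos x + (10/13)sin x - (1071/169)cos 2x - (639/338)sin 2x


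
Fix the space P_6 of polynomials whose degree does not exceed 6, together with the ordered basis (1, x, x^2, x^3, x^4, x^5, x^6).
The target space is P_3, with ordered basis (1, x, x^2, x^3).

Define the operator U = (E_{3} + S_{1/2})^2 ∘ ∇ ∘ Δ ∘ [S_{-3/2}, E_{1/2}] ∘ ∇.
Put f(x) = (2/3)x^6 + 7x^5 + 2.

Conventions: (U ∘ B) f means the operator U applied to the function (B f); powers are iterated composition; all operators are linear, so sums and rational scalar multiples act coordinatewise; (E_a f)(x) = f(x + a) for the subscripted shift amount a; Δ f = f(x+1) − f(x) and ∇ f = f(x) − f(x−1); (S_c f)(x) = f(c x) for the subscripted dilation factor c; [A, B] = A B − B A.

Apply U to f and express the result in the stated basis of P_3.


∇ f = 4x^5 + 25x^4 - (170/3)x^3 + 60x^2 - 31x + 19/3
E_{1/2} ∇ f = 4x^5 + 35x^4 + (10/3)x^3 + (35/2)x^2 + (1/4)x + 7/16
S_{-3/2} E_{1/2} ∇ f = -(243/8)x^5 + (2835/16)x^4 - (45/4)x^3 + (315/8)x^2 - (3/8)x + 7/16
S_{-3/2} ∇ f = -(243/8)x^5 + (2025/16)x^4 + (765/4)x^3 + 135x^2 + (93/2)x + 19/3
E_{1/2} S_{-3/2} ∇ f = -(243/8)x^5 + (405/8)x^4 + (5895/16)x^3 + (2295/4)x^2 + (48477/128)x + 36173/384
[S_{-3/2}, E_{1/2}] ∇ f = (2025/16)x^4 - (6075/16)x^3 - (4275/8)x^2 - (48525/128)x - 36005/384
Δ [S_{-3/2}, E_{1/2}] ∇ f = (2025/4)x^3 - (6075/16)x^2 - (27225/16)x - 149325/128
∇ Δ [S_{-3/2}, E_{1/2}] ∇ f = (6075/4)x^2 - (18225/8)x - 6525/8
E_{3} (∇ ∘ Δ ∘ [S_{-3/2}, E_{1/2}] ∘ ∇) f = (6075/4)x^2 + (54675/8)x + 24075/4
S_{1/2} (∇ ∘ Δ ∘ [S_{-3/2}, E_{1/2}] ∘ ∇) f = (6075/16)x^2 - (18225/16)x - 6525/8
(E_{3} + S_{1/2}) (∇ ∘ Δ ∘ [S_{-3/2}, E_{1/2}] ∘ ∇) f = (30375/16)x^2 + (91125/16)x + 41625/8
E_{3} (E_{3} + S_{1/2}) (∇ ∘ Δ ∘ [S_{-3/2}, E_{1/2}] ∘ ∇) f = (30375/16)x^2 + (273375/16)x + 39375
S_{1/2} (E_{3} + S_{1/2}) (∇ ∘ Δ ∘ [S_{-3/2}, E_{1/2}] ∘ ∇) f = (30375/64)x^2 + (91125/32)x + 41625/8
(E_{3} + S_{1/2}) (E_{3} + S_{1/2}) (∇ ∘ Δ ∘ [S_{-3/2}, E_{1/2}] ∘ ∇) f = (151875/64)x^2 + (637875/32)x + 356625/8

the image equals g(x) = (151875/64)x^2 + (637875/32)x + 356625/8


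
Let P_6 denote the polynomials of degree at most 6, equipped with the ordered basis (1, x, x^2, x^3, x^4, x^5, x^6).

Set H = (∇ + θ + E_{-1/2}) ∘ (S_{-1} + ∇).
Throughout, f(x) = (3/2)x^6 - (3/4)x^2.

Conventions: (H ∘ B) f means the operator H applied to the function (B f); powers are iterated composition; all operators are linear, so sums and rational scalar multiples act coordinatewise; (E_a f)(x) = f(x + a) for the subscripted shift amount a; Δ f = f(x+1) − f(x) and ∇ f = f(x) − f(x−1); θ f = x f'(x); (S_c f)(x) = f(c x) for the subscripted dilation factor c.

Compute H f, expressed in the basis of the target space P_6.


g(x) = (21/2)x^6 + (117/2)x^5 - (855/8)x^4 + (135/4)x^3 + (4293/32)x^2 - (6015/32)x + 9603/128

S_{-1} f = (3/2)x^6 - (3/4)x^2
∇ f = 9x^5 - (45/2)x^4 + 30x^3 - (45/2)x^2 + (15/2)x - 3/4
(S_{-1} + ∇) f = (3/2)x^6 + 9x^5 - (45/2)x^4 + 30x^3 - (93/4)x^2 + (15/2)x - 3/4
∇ (S_{-1} + ∇) f = 9x^5 + (45/2)x^4 - 150x^3 + (585/2)x^2 - (525/2)x + 363/4
θ (S_{-1} + ∇) f = 9x^6 + 45x^5 - 90x^4 + 90x^3 - (93/2)x^2 + (15/2)x
E_{-1/2} (S_{-1} + ∇) f = (3/2)x^6 + (9/2)x^5 - (315/8)x^4 + (375/4)x^3 - (3579/32)x^2 + (2145/32)x - 2013/128
(∇ + θ + E_{-1/2}) (S_{-1} + ∇) f = (21/2)x^6 + (117/2)x^5 - (855/8)x^4 + (135/4)x^3 + (4293/32)x^2 - (6015/32)x + 9603/128


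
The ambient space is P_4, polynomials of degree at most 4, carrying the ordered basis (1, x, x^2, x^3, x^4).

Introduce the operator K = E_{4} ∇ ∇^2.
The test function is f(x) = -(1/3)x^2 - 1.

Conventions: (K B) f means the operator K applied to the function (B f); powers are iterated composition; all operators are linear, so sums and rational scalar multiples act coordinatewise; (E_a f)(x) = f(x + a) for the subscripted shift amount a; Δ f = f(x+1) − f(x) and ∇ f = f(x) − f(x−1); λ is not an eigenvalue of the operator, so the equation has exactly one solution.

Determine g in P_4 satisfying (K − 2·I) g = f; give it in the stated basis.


write g with unknown coordinates in the stated basis and equate coefficients in (K − 2·I) g = f
solving from the highest basis element down gives g = (1/6)x^2 + 1/2
check: K g = 0
so K g − 2·g = -(1/3)x^2 - 1 = f ✓

g(x) = (1/6)x^2 + 1/2
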